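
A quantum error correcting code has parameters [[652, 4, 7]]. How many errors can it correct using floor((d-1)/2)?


Code parameters: [[652, 4, 7]], distance d = 7.
Number of correctable errors = floor((d-1)/2)
= floor((7 - 1)/2)
= floor(6/2)
= 3

3


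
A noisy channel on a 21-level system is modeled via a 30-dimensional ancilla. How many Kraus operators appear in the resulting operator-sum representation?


Tracing out the environment in an orthonormal basis {|i>_E} gives Kraus operators K_i = <i|_E U |0>_E.
Number of Kraus operators = dim(H_env) = d_env
= 30

30


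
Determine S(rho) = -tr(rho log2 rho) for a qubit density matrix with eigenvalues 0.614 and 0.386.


S = -p*log2(p) - (1-p)*log2(1-p)
p = 0.6140, 1-p = 0.3860
= -0.6140 * log2(0.6140) - 0.3860 * log2(0.3860)
= -(-0.4321) - (-0.5301)
= 0.9622

0.9622


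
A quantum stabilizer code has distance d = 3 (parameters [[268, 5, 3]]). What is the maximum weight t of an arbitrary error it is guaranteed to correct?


Code parameters: [[268, 5, 3]], distance d = 3.
Number of correctable errors = floor((d-1)/2)
= floor((3 - 1)/2)
= floor(2/2)
= 1

1


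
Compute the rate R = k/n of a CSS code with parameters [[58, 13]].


Code rate R = k/n
= 13/58
= 0.2241

0.2241


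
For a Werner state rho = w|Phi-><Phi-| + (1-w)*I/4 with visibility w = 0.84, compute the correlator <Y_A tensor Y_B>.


|Phi-> = (|00> - |11>)/sqrt(2)
For the pure Bell state, <Y_A Y_B> = +1 (Bell-state Pauli correlator).
The maximally-mixed part I/4 has tr(I/4 * P tensor P) = 0 for any traceless Pauli P.
So <Y_A Y_B>_rho = w * (+1) + (1 - w) * 0
= 0.84 * (+1)
= 0.8400

0.8400


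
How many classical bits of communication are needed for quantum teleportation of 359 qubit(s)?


Quantum teleportation requires 2 classical bits per qubit teleported.
359 qubit(s) -> 2 * 359 = 718 classical bits

718


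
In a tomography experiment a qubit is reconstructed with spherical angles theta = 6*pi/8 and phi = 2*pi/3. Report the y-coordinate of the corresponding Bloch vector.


theta = 2.3562, phi = 2.0944
r_y = sin(theta)*sin(phi) = 0.7071 * 0.8660
r_y = 0.6124

0.6124


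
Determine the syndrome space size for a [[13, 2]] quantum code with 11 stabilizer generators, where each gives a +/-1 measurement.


Each stabilizer generator gives a binary (+1 or -1) measurement outcome.
With 11 independent generators:
Total syndromes = 2^11
= 2048

2048


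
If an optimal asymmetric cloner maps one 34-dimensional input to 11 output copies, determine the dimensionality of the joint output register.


Output space = H^(tensor 11) where dim(H) = 34
dim = 34^11
= 1156 (after 2 factors)
= 39304 (after 3 factors)
= 1336336 (after 4 factors)
= 45435424 (after 5 factors)
= 1544804416 (after 6 factors)
= 52523350144 (after 7 factors)
= 1785793904896 (after 8 factors)
= 60716992766464 (after 9 factors)
= 2064377754059776 (after 10 factors)
= 70188843638032384 (after 11 factors)
= 70188843638032384

70188843638032384


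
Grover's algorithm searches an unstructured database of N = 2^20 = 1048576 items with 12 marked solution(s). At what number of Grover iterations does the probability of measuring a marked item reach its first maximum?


After j Grover iterations the success probability is P(j) = sin^2((2j+1)*theta), where sin(theta) = sqrt(k/N).
N = 2^20 = 1048576, k = 12
sin(theta) = sqrt(k/N) = 0.003382911734
theta = arcsin(sqrt(k/N)) = 0.003382918186 rad
P(j) reaches its first maximum when (2j+1)*theta is as close as possible to pi/2, i.e. j = round(pi/(4*theta) - 1/2).
pi/(4*theta) - 1/2 = 231.6659
(For comparison, the common estimate pi/4 * sqrt(N/k) = 232.1663; the exact maximiser is used here.)
Optimal iterations = 232

232


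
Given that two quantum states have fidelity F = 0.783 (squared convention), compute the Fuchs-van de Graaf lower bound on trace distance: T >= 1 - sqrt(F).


Fuchs-van de Graaf (squared-fidelity convention): 1 - sqrt(F) <= T <= sqrt(1 - F).
Lower bound: T >= 1 - sqrt(F)
sqrt(F) = sqrt(0.783) = 0.8849
T >= 1 - 0.8849
T >= 0.1151

0.1151


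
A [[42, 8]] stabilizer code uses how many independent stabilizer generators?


For an [[n,k]] stabilizer code:
Number of stabilizer generators = n - k
= 42 - 8
= 34

34


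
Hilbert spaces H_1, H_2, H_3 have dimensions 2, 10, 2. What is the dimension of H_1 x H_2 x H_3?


dim(H_1 x H_2 x H_3) = 2 * 10 * 2
= 20 * 2
= 40

40


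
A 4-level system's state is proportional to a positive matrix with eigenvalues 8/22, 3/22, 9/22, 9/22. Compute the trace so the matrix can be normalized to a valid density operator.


tr(M) = sum of eigenvalues
= 8/22 + 3/22 + 9/22 + 9/22
= 29/22
= 1.3182

1.3182


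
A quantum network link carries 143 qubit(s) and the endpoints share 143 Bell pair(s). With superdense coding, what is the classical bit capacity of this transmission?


Superdense coding allows 2 classical bits per shared entangled pair.
143 pair(s) -> 2 * 143 = 286 classical bits

286


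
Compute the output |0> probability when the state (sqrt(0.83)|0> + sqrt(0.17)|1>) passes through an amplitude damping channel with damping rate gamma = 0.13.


For amplitude damping with parameter gamma on state sqrt(a)|0> + sqrt(b)|1>:
alpha^2 = 0.83, beta^2 = 0.17
P(|0>) = alpha^2 + gamma * beta^2
= 0.83 + 0.13 * 0.17
= 0.83 + 0.0221
= 0.8521

0.8521


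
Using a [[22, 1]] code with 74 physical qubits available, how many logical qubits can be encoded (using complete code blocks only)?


Each code block uses 22 physical qubits for 1 logical qubit(s).
Number of complete blocks = floor(74 / 22) = 3
Logical qubits = 3 * 1
= 3

3


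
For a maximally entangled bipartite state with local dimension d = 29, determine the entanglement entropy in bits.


For a maximally entangled state in d x d:
S = log2(d) = log2(29)
= 4.8580

4.8580


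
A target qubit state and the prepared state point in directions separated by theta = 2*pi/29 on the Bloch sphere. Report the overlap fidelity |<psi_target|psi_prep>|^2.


For states separated by angle theta on Bloch sphere:
F = cos^2(theta/2)
theta = 2*pi/29 = 0.2167
theta/2 = 0.1083
cos(theta/2) = 0.9941
F = 0.9883

0.9883


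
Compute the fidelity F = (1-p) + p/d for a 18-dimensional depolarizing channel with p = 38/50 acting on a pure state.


F = (1-p) + p/d
= (1 - 0.7600) + 0.7600/18
= 0.2400 + 0.0422
= 0.2822

0.2822


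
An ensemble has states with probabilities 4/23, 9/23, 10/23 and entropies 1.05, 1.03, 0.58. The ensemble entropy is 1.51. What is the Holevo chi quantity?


chi = S(rho) - sum_i p_i * S(rho_i)
Weighted entropy = 4/23 * 1.05 + 9/23 * 1.03 + 10/23 * 0.58
= 0.8378
chi = 1.51 - 0.8378
= 0.6722

0.6722


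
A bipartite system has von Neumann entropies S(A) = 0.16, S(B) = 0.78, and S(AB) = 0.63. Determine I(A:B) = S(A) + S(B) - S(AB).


I(A:B) = S(A) + S(B) - S(AB)
= 0.16 + 0.78 - 0.63
= 0.3100

0.3100


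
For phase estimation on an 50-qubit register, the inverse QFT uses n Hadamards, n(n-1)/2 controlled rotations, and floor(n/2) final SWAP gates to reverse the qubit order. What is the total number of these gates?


Hadamard gates: 50
Controlled rotations: n*(n-1)/2 = 50*49/2 = 1225
SWAP gates: floor(n/2) = floor(50/2) = 25
Total = 50 + 1225 + 25
= 1300

1300


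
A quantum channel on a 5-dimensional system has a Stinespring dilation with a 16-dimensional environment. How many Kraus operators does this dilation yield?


Tracing out the environment in an orthonormal basis {|i>_E} gives Kraus operators K_i = <i|_E U |0>_E.
Number of Kraus operators = dim(H_env) = d_env
= 16

16


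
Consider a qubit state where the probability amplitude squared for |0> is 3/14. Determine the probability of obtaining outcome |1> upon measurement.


|alpha|^2 = 3/14 = 0.2143
|beta|^2 = 1 - 3/14 = 11/14 = 0.7857
P(|1>) = |beta|^2 = 0.7857

0.7857


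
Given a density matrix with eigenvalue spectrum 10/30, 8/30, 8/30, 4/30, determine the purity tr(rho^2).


tr(rho^2) = sum of eigenvalues squared
= (10/30)^2 + (8/30)^2 + (8/30)^2 + (4/30)^2
= (100 + 64 + 64 + 16) / 900
= 244/900
= 0.2711

0.2711


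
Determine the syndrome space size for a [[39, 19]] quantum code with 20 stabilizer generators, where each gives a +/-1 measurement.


Each stabilizer generator gives a binary (+1 or -1) measurement outcome.
With 20 independent generators:
Total syndromes = 2^20
= 1048576

1048576


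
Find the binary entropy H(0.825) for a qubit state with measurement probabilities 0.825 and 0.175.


S = -p*log2(p) - (1-p)*log2(1-p)
p = 0.8250, 1-p = 0.1750
= -0.8250 * log2(0.8250) - 0.1750 * log2(0.1750)
= -(-0.2290) - (-0.4401)
= 0.6690

0.6690


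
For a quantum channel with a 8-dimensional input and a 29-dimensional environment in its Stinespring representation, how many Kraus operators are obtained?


Tracing out the environment in an orthonormal basis {|i>_E} gives Kraus operators K_i = <i|_E U |0>_E.
Number of Kraus operators = dim(H_env) = d_env
= 29

29


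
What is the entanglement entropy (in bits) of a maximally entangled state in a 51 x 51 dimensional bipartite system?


For a maximally entangled state in d x d:
S = log2(d) = log2(51)
= 5.6724

5.6724


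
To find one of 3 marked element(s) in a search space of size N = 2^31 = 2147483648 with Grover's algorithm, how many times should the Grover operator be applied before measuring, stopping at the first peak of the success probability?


After j Grover iterations the success probability is P(j) = sin^2((2j+1)*theta), where sin(theta) = sqrt(k/N).
N = 2^31 = 2147483648, k = 3
sin(theta) = sqrt(k/N) = 3.73762473e-05
theta = arcsin(sqrt(k/N)) = 3.73762473e-05 rad
P(j) reaches its first maximum when (2j+1)*theta is as close as possible to pi/2, i.e. j = round(pi/(4*theta) - 1/2).
pi/(4*theta) - 1/2 = 21012.7964
(For comparison, the common estimate pi/4 * sqrt(N/k) = 21013.2964; the exact maximiser is used here.)
Optimal iterations = 21013

21013


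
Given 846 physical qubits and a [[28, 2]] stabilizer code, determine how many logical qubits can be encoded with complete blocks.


Each code block uses 28 physical qubits for 2 logical qubit(s).
Number of complete blocks = floor(846 / 28) = 30
Logical qubits = 30 * 2
= 60

60


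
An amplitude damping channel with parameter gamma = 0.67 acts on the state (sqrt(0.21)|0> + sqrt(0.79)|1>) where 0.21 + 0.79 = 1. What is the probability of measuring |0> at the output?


For amplitude damping with parameter gamma on state sqrt(a)|0> + sqrt(b)|1>:
alpha^2 = 0.21, beta^2 = 0.79
P(|0>) = alpha^2 + gamma * beta^2
= 0.21 + 0.67 * 0.79
= 0.21 + 0.5293
= 0.7393

0.7393


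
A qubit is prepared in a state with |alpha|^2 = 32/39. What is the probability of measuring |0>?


|alpha|^2 = 32/39 = 0.8205
|beta|^2 = 1 - 32/39 = 7/39 = 0.1795
P(|0>) = |alpha|^2 = 0.8205

0.8205


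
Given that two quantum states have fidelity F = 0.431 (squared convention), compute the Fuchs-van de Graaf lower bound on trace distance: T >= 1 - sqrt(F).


Fuchs-van de Graaf (squared-fidelity convention): 1 - sqrt(F) <= T <= sqrt(1 - F).
Lower bound: T >= 1 - sqrt(F)
sqrt(F) = sqrt(0.431) = 0.6565
T >= 1 - 0.6565
T >= 0.3435

0.3435


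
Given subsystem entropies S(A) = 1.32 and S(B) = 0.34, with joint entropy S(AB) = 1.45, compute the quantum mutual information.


I(A:B) = S(A) + S(B) - S(AB)
= 1.32 + 0.34 - 1.45
= 0.2100

0.2100


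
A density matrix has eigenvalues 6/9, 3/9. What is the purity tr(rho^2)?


tr(rho^2) = sum of eigenvalues squared
= (6/9)^2 + (3/9)^2
= (36 + 9) / 81
= 45/81
= 0.5556

0.5556


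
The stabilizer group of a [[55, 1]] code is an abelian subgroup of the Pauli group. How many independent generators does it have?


For an [[n,k]] stabilizer code:
Number of stabilizer generators = n - k
= 55 - 1
= 54

54


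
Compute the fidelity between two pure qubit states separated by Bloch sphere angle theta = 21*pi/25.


For states separated by angle theta on Bloch sphere:
F = cos^2(theta/2)
theta = 21*pi/25 = 2.6389
theta/2 = 1.3195
cos(theta/2) = 0.2487
F = 0.0618

0.0618


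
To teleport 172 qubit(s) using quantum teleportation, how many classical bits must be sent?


Quantum teleportation requires 2 classical bits per qubit teleported.
172 qubit(s) -> 2 * 172 = 344 classical bits

344


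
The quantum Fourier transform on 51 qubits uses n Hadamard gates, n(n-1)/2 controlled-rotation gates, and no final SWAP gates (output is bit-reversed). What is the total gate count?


Hadamard gates: 51
Controlled rotations: n*(n-1)/2 = 51*50/2 = 1275
SWAP gates: 0 (omitted)
Total = 51 + 1275
= 1326

1326


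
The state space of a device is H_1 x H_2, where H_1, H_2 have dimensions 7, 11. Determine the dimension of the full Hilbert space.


dim(H_1 x H_2) = 7 * 11
= 77

77


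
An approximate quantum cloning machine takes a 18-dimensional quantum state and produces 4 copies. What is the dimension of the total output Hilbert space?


Output space = H^(tensor 4) where dim(H) = 18
dim = 18^4
= 324 (after 2 factors)
= 5832 (after 3 factors)
= 104976 (after 4 factors)
= 104976

104976


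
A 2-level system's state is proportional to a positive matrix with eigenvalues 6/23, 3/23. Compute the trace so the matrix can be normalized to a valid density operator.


tr(M) = sum of eigenvalues
= 6/23 + 3/23
= 9/23
= 0.3913

0.3913


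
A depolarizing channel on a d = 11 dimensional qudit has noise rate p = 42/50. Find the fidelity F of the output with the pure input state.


F = (1-p) + p/d
= (1 - 0.8400) + 0.8400/11
= 0.1600 + 0.0764
= 0.2364

0.2364


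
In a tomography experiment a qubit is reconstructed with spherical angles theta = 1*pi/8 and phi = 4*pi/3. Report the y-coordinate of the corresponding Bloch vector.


theta = 0.3927, phi = 4.1888
r_y = sin(theta)*sin(phi) = 0.3827 * -0.8660
r_y = -0.3314

-0.3314


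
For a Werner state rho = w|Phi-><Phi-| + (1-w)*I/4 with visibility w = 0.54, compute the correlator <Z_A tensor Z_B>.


|Phi-> = (|00> - |11>)/sqrt(2)
For the pure Bell state, <Z_A Z_B> = +1 (Bell-state Pauli correlator).
The maximally-mixed part I/4 has tr(I/4 * P tensor P) = 0 for any traceless Pauli P.
So <Z_A Z_B>_rho = w * (+1) + (1 - w) * 0
= 0.54 * (+1)
= 0.5400

0.5400


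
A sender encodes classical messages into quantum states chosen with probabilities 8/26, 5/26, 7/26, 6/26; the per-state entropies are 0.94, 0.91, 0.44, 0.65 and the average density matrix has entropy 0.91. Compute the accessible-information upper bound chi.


chi = S(rho) - sum_i p_i * S(rho_i)
Weighted entropy = 8/26 * 0.94 + 5/26 * 0.91 + 7/26 * 0.44 + 6/26 * 0.65
= 0.7327
chi = 0.91 - 0.7327
= 0.1773

0.1773


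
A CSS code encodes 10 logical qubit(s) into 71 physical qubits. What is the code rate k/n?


Code rate R = k/n
= 10/71
= 0.1408

0.1408


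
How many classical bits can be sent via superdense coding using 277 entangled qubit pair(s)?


Superdense coding allows 2 classical bits per shared entangled pair.
277 pair(s) -> 2 * 277 = 554 classical bits

554


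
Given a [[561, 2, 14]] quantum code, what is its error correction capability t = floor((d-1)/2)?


Code parameters: [[561, 2, 14]], distance d = 14.
Number of correctable errors = floor((d-1)/2)
= floor((14 - 1)/2)
= floor(13/2)
= 6

6


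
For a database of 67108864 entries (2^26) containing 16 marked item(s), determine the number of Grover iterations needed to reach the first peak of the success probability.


After j Grover iterations the success probability is P(j) = sin^2((2j+1)*theta), where sin(theta) = sqrt(k/N).
N = 2^26 = 67108864, k = 16
sin(theta) = sqrt(k/N) = 0.00048828125
theta = arcsin(sqrt(k/N)) = 0.0004882812694 rad
P(j) reaches its first maximum when (2j+1)*theta is as close as possible to pi/2, i.e. j = round(pi/(4*theta) - 1/2).
pi/(4*theta) - 1/2 = 1607.9954
(For comparison, the common estimate pi/4 * sqrt(N/k) = 1608.4954; the exact maximiser is used here.)
Optimal iterations = 1608

1608


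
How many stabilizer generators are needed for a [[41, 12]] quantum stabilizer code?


For an [[n,k]] stabilizer code:
Number of stabilizer generators = n - k
= 41 - 12
= 29

29


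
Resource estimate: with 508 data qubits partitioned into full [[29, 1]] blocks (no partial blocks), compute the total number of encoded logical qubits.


Each code block uses 29 physical qubits for 1 logical qubit(s).
Number of complete blocks = floor(508 / 29) = 17
Logical qubits = 17 * 1
= 17

17


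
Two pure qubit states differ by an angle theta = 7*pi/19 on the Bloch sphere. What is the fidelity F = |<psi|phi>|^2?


For states separated by angle theta on Bloch sphere:
F = cos^2(theta/2)
theta = 7*pi/19 = 1.1574
theta/2 = 0.5787
cos(theta/2) = 0.8372
F = 0.7008

0.7008


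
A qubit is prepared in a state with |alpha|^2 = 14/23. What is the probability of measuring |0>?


|alpha|^2 = 14/23 = 0.6087
|beta|^2 = 1 - 14/23 = 9/23 = 0.3913
P(|0>) = |alpha|^2 = 0.6087

0.6087


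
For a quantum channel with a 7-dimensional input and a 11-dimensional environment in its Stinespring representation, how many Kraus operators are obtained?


Tracing out the environment in an orthonormal basis {|i>_E} gives Kraus operators K_i = <i|_E U |0>_E.
Number of Kraus operators = dim(H_env) = d_env
= 11

11


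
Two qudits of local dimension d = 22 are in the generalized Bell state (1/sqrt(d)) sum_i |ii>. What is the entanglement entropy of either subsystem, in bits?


For a maximally entangled state in d x d:
S = log2(d) = log2(22)
= 4.4594

4.4594


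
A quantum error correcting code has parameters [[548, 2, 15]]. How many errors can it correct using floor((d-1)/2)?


Code parameters: [[548, 2, 15]], distance d = 15.
Number of correctable errors = floor((d-1)/2)
= floor((15 - 1)/2)
= floor(14/2)
= 7

7


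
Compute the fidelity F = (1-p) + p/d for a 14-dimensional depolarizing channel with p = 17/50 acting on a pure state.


F = (1-p) + p/d
= (1 - 0.3400) + 0.3400/14
= 0.6600 + 0.0243
= 0.6843

0.6843


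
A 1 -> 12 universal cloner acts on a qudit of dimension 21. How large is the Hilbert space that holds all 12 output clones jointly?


Output space = H^(tensor 12) where dim(H) = 21
dim = 21^12
= 441 (after 2 factors)
= 9261 (after 3 factors)
= 194481 (after 4 factors)
= 4084101 (after 5 factors)
= 85766121 (after 6 factors)
= 1801088541 (after 7 factors)
= 37822859361 (after 8 factors)
= 794280046581 (after 9 factors)
= 16679880978201 (after 10 factors)
= 350277500542221 (after 11 factors)
= 7355827511386641 (after 12 factors)
= 7355827511386641

7355827511386641


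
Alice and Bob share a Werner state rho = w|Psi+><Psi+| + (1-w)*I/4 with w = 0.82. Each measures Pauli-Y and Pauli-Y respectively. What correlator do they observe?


|Psi+> = (|01> + |10>)/sqrt(2)
For the pure Bell state, <Y_A Y_B> = +1 (Bell-state Pauli correlator).
The maximally-mixed part I/4 has tr(I/4 * P tensor P) = 0 for any traceless Pauli P.
So <Y_A Y_B>_rho = w * (+1) + (1 - w) * 0
= 0.82 * (+1)
= 0.8200

0.8200


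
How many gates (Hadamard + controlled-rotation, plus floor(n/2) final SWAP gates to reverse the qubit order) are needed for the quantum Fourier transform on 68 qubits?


Hadamard gates: 68
Controlled rotations: n*(n-1)/2 = 68*67/2 = 2278
SWAP gates: floor(n/2) = floor(68/2) = 34
Total = 68 + 2278 + 34
= 2380

2380


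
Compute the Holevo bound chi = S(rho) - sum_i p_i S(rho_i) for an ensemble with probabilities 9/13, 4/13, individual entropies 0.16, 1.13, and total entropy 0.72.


chi = S(rho) - sum_i p_i * S(rho_i)
Weighted entropy = 9/13 * 0.16 + 4/13 * 1.13
= 0.4585
chi = 0.72 - 0.4585
= 0.2615

0.2615


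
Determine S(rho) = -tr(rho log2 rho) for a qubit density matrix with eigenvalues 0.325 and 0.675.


S = -p*log2(p) - (1-p)*log2(1-p)
p = 0.3250, 1-p = 0.6750
= -0.3250 * log2(0.3250) - 0.6750 * log2(0.6750)
= -(-0.5270) - (-0.3828)
= 0.9097

0.9097


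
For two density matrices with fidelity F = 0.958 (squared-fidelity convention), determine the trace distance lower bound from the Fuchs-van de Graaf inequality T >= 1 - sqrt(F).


Fuchs-van de Graaf (squared-fidelity convention): 1 - sqrt(F) <= T <= sqrt(1 - F).
Lower bound: T >= 1 - sqrt(F)
sqrt(F) = sqrt(0.958) = 0.9788
T >= 1 - 0.9788
T >= 0.0212

0.0212


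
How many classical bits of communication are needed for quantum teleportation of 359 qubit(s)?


Quantum teleportation requires 2 classical bits per qubit teleported.
359 qubit(s) -> 2 * 359 = 718 classical bits

718


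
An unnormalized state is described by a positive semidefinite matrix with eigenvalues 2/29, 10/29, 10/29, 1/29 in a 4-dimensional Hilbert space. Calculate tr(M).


tr(M) = sum of eigenvalues
= 2/29 + 10/29 + 10/29 + 1/29
= 23/29
= 0.7931

0.7931


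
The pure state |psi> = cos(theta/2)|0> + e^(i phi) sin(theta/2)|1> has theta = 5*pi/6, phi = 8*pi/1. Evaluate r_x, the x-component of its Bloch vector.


theta = 2.6180, phi = 25.1327
r_x = sin(theta)*cos(phi) = 0.5000 * 1.0000
r_x = 0.5000

0.5000


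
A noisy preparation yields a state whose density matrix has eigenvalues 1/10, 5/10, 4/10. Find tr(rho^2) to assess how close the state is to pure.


tr(rho^2) = sum of eigenvalues squared
= (1/10)^2 + (5/10)^2 + (4/10)^2
= (1 + 25 + 16) / 100
= 42/100
= 0.4200

0.4200


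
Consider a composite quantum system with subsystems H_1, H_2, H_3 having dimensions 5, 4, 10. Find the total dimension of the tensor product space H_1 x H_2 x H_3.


dim(H_1 x H_2 x H_3) = 5 * 4 * 10
= 20 * 10
= 200

200


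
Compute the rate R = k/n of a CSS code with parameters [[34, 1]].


Code rate R = k/n
= 1/34
= 0.0294

0.0294


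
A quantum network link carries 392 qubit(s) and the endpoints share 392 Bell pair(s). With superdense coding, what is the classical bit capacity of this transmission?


Superdense coding allows 2 classical bits per shared entangled pair.
392 pair(s) -> 2 * 392 = 784 classical bits

784


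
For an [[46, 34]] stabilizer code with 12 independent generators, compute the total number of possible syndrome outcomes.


Each stabilizer generator gives a binary (+1 or -1) measurement outcome.
With 12 independent generators:
Total syndromes = 2^12
= 4096

4096


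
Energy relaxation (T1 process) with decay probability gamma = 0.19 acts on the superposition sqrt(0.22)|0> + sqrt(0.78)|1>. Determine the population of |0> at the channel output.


For amplitude damping with parameter gamma on state sqrt(a)|0> + sqrt(b)|1>:
alpha^2 = 0.22, beta^2 = 0.78
P(|0>) = alpha^2 + gamma * beta^2
= 0.22 + 0.19 * 0.78
= 0.22 + 0.1482
= 0.3682

0.3682


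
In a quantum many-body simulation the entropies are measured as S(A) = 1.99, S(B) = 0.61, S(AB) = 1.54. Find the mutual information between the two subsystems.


I(A:B) = S(A) + S(B) - S(AB)
= 1.99 + 0.61 - 1.54
= 1.0600

1.0600


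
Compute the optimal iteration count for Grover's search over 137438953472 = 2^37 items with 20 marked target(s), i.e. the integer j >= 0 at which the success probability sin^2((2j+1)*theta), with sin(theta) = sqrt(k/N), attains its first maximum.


After j Grover iterations the success probability is P(j) = sin^2((2j+1)*theta), where sin(theta) = sqrt(k/N).
N = 2^37 = 137438953472, k = 20
sin(theta) = sqrt(k/N) = 1.206313194e-05
theta = arcsin(sqrt(k/N)) = 1.206313194e-05 rad
P(j) reaches its first maximum when (2j+1)*theta is as close as possible to pi/2, i.e. j = round(pi/(4*theta) - 1/2).
pi/(4*theta) - 1/2 = 65106.8177
(For comparison, the common estimate pi/4 * sqrt(N/k) = 65107.3177; the exact maximiser is used here.)
Optimal iterations = 65107

65107


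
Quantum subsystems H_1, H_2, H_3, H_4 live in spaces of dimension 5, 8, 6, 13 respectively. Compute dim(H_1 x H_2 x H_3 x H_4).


dim(H_1 x H_2 x H_3 x H_4) = 5 * 8 * 6 * 13
= 40 * 6 * 13
= 240 * 13
= 3120

3120


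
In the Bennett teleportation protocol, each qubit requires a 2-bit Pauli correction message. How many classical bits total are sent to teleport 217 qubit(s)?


Quantum teleportation requires 2 classical bits per qubit teleported.
217 qubit(s) -> 2 * 217 = 434 classical bits

434


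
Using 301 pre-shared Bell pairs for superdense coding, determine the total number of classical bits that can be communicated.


Superdense coding allows 2 classical bits per shared entangled pair.
301 pair(s) -> 2 * 301 = 602 classical bits

602


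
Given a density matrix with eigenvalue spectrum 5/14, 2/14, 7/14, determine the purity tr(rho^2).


tr(rho^2) = sum of eigenvalues squared
= (5/14)^2 + (2/14)^2 + (7/14)^2
= (25 + 4 + 49) / 196
= 78/196
= 0.3980

0.3980


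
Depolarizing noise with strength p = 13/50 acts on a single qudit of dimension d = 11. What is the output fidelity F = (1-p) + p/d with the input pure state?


F = (1-p) + p/d
= (1 - 0.2600) + 0.2600/11
= 0.7400 + 0.0236
= 0.7636

0.7636


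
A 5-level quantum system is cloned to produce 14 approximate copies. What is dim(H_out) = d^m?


Output space = H^(tensor 14) where dim(H) = 5
dim = 5^14
= 25 (after 2 factors)
= 125 (after 3 factors)
= 625 (after 4 factors)
= 3125 (after 5 factors)
= 15625 (after 6 factors)
= 78125 (after 7 factors)
= 390625 (after 8 factors)
= 1953125 (after 9 factors)
= 9765625 (after 10 factors)
= 48828125 (after 11 factors)
= 244140625 (after 12 factors)
= 1220703125 (after 13 factors)
= 6103515625 (after 14 factors)
= 6103515625

6103515625


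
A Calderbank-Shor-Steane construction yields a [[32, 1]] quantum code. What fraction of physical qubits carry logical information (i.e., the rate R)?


Code rate R = k/n
= 1/32
= 0.0312

0.0312


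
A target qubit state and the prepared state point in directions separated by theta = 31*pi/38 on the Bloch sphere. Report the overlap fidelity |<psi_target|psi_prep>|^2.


For states separated by angle theta on Bloch sphere:
F = cos^2(theta/2)
theta = 31*pi/38 = 2.5629
theta/2 = 1.2814
cos(theta/2) = 0.2853
F = 0.0814

0.0814


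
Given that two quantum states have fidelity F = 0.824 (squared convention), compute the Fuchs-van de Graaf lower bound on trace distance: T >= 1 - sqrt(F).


Fuchs-van de Graaf (squared-fidelity convention): 1 - sqrt(F) <= T <= sqrt(1 - F).
Lower bound: T >= 1 - sqrt(F)
sqrt(F) = sqrt(0.824) = 0.9077
T >= 1 - 0.9077
T >= 0.0923

0.0923


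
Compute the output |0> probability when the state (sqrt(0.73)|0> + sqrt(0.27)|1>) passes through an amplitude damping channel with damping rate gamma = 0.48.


For amplitude damping with parameter gamma on state sqrt(a)|0> + sqrt(b)|1>:
alpha^2 = 0.73, beta^2 = 0.27
P(|0>) = alpha^2 + gamma * beta^2
= 0.73 + 0.48 * 0.27
= 0.73 + 0.1296
= 0.8596

0.8596


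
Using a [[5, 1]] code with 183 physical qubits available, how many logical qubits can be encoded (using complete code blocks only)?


Each code block uses 5 physical qubits for 1 logical qubit(s).
Number of complete blocks = floor(183 / 5) = 36
Logical qubits = 36 * 1
= 36

36


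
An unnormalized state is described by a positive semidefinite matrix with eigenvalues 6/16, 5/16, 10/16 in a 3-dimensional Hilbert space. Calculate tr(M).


tr(M) = sum of eigenvalues
= 6/16 + 5/16 + 10/16
= 21/16
= 1.3125

1.3125


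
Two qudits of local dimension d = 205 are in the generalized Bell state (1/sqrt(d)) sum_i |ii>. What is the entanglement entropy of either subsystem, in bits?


For a maximally entangled state in d x d:
S = log2(d) = log2(205)
= 7.6795

7.6795


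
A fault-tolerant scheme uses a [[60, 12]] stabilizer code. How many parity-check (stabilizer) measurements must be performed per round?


For an [[n,k]] stabilizer code:
Number of stabilizer generators = n - k
= 60 - 12
= 48

48


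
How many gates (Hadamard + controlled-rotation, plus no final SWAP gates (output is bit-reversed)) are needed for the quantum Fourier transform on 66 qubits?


Hadamard gates: 66
Controlled rotations: n*(n-1)/2 = 66*65/2 = 2145
SWAP gates: 0 (omitted)
Total = 66 + 2145
= 2211

2211


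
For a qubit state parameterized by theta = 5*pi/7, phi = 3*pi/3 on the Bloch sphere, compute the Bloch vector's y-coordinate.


theta = 2.2440, phi = 3.1416
r_y = sin(theta)*sin(phi) = 0.7818 * 0.0000
r_y = 0.0000

0.0000


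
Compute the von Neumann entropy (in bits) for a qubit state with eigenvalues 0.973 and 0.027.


S = -p*log2(p) - (1-p)*log2(1-p)
p = 0.9730, 1-p = 0.0270
= -0.9730 * log2(0.9730) - 0.0270 * log2(0.0270)
= -(-0.0384) - (-0.1407)
= 0.1791

0.1791


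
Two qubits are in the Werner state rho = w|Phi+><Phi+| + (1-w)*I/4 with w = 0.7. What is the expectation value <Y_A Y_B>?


|Phi+> = (|00> + |11>)/sqrt(2)
For the pure Bell state, <Y_A Y_B> = -1 (Bell-state Pauli correlator).
The maximally-mixed part I/4 has tr(I/4 * P tensor P) = 0 for any traceless Pauli P.
So <Y_A Y_B>_rho = w * (-1) + (1 - w) * 0
= 0.7 * (-1)
= -0.7000

-0.7000


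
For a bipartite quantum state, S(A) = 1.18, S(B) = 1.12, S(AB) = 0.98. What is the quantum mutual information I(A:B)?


I(A:B) = S(A) + S(B) - S(AB)
= 1.18 + 1.12 - 0.98
= 1.3200

1.3200


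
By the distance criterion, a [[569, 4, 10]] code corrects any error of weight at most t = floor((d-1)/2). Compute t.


Code parameters: [[569, 4, 10]], distance d = 10.
Number of correctable errors = floor((d-1)/2)
= floor((10 - 1)/2)
= floor(9/2)
= 4

4


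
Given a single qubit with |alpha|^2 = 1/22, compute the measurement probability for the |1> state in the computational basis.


|alpha|^2 = 1/22 = 0.0455
|beta|^2 = 1 - 1/22 = 21/22 = 0.9545
P(|1>) = |beta|^2 = 0.9545

0.9545


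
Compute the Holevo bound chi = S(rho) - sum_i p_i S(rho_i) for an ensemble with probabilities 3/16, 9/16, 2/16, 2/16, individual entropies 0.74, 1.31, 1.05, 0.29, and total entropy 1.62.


chi = S(rho) - sum_i p_i * S(rho_i)
Weighted entropy = 3/16 * 0.74 + 9/16 * 1.31 + 2/16 * 1.05 + 2/16 * 0.29
= 1.0431
chi = 1.62 - 1.0431
= 0.5769

0.5769


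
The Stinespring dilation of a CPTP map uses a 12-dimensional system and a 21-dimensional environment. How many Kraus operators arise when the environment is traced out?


Tracing out the environment in an orthonormal basis {|i>_E} gives Kraus operators K_i = <i|_E U |0>_E.
Number of Kraus operators = dim(H_env) = d_env
= 21

21


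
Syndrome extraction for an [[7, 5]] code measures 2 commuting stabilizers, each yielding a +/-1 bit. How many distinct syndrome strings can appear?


Each stabilizer generator gives a binary (+1 or -1) measurement outcome.
With 2 independent generators:
Total syndromes = 2^2
= 4

4


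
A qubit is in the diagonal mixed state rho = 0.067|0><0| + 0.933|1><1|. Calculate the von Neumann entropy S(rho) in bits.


S = -p*log2(p) - (1-p)*log2(1-p)
p = 0.0670, 1-p = 0.9330
= -0.0670 * log2(0.0670) - 0.9330 * log2(0.9330)
= -(-0.2613) - (-0.0933)
= 0.3546

0.3546


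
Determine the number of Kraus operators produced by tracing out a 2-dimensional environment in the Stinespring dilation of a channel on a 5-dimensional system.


Tracing out the environment in an orthonormal basis {|i>_E} gives Kraus operators K_i = <i|_E U |0>_E.
Number of Kraus operators = dim(H_env) = d_env
= 2

2


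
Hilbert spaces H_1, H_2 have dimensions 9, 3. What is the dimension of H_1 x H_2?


dim(H_1 x H_2) = 9 * 3
= 27

27


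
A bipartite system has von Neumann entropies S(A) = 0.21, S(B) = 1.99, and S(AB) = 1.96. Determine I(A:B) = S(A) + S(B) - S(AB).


I(A:B) = S(A) + S(B) - S(AB)
= 0.21 + 1.99 - 1.96
= 0.2400

0.2400


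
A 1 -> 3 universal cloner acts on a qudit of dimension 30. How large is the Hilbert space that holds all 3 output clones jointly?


Output space = H^(tensor 3) where dim(H) = 30
dim = 30^3
= 900 (after 2 factors)
= 27000 (after 3 factors)
= 27000

27000


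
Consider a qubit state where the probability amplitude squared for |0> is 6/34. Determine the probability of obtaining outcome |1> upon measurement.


|alpha|^2 = 6/34 = 0.1765
|beta|^2 = 1 - 6/34 = 28/34 = 0.8235
P(|1>) = |beta|^2 = 0.8235

0.8235


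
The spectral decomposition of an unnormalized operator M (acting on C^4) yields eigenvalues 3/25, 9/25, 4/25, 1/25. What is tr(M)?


tr(M) = sum of eigenvalues
= 3/25 + 9/25 + 4/25 + 1/25
= 17/25
= 0.6800

0.6800


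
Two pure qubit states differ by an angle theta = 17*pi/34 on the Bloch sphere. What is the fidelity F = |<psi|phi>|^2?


For states separated by angle theta on Bloch sphere:
F = cos^2(theta/2)
theta = 17*pi/34 = 1.5708
theta/2 = 0.7854
cos(theta/2) = 0.7071
F = 0.5000

0.5000


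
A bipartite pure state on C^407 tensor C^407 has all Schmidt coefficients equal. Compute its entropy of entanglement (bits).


For a maximally entangled state in d x d:
S = log2(d) = log2(407)
= 8.6689

8.6689


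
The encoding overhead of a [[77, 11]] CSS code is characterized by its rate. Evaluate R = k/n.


Code rate R = k/n
= 11/77
= 0.1429

0.1429


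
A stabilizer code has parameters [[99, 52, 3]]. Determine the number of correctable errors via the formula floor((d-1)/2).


Code parameters: [[99, 52, 3]], distance d = 3.
Number of correctable errors = floor((d-1)/2)
= floor((3 - 1)/2)
= floor(2/2)
= 1

1


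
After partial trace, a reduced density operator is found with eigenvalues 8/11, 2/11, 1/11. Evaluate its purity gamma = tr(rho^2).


tr(rho^2) = sum of eigenvalues squared
= (8/11)^2 + (2/11)^2 + (1/11)^2
= (64 + 4 + 1) / 121
= 69/121
= 0.5702

0.5702


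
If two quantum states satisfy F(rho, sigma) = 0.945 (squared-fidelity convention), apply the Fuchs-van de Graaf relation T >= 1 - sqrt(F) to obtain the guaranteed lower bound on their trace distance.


Fuchs-van de Graaf (squared-fidelity convention): 1 - sqrt(F) <= T <= sqrt(1 - F).
Lower bound: T >= 1 - sqrt(F)
sqrt(F) = sqrt(0.945) = 0.9721
T >= 1 - 0.9721
T >= 0.0279

0.0279


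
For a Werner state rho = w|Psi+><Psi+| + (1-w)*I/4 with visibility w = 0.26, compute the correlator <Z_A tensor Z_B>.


|Psi+> = (|01> + |10>)/sqrt(2)
For the pure Bell state, <Z_A Z_B> = -1 (Bell-state Pauli correlator).
The maximally-mixed part I/4 has tr(I/4 * P tensor P) = 0 for any traceless Pauli P.
So <Z_A Z_B>_rho = w * (-1) + (1 - w) * 0
= 0.26 * (-1)
= -0.2600

-0.2600


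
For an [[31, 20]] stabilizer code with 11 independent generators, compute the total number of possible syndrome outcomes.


Each stabilizer generator gives a binary (+1 or -1) measurement outcome.
With 11 independent generators:
Total syndromes = 2^11
= 2048

2048


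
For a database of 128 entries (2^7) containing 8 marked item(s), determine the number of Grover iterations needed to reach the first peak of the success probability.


After j Grover iterations the success probability is P(j) = sin^2((2j+1)*theta), where sin(theta) = sqrt(k/N).
N = 2^7 = 128, k = 8
sin(theta) = sqrt(k/N) = 0.25
theta = arcsin(sqrt(k/N)) = 0.2526802551 rad
P(j) reaches its first maximum when (2j+1)*theta is as close as possible to pi/2, i.e. j = round(pi/(4*theta) - 1/2).
pi/(4*theta) - 1/2 = 2.6083
(For comparison, the common estimate pi/4 * sqrt(N/k) = 3.1416; the exact maximiser is used here.)
Optimal iterations = 3

3


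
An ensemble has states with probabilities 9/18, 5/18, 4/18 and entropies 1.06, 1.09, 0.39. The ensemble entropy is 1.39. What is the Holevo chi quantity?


chi = S(rho) - sum_i p_i * S(rho_i)
Weighted entropy = 9/18 * 1.06 + 5/18 * 1.09 + 4/18 * 0.39
= 0.9194
chi = 1.39 - 0.9194
= 0.4706

0.4706


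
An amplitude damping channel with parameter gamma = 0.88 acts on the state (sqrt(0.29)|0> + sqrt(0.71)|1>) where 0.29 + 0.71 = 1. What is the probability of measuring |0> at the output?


For amplitude damping with parameter gamma on state sqrt(a)|0> + sqrt(b)|1>:
alpha^2 = 0.29, beta^2 = 0.71
P(|0>) = alpha^2 + gamma * beta^2
= 0.29 + 0.88 * 0.71
= 0.29 + 0.6248
= 0.9148

0.9148


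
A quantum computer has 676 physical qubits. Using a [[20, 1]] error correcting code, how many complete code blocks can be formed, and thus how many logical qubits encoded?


Each code block uses 20 physical qubits for 1 logical qubit(s).
Number of complete blocks = floor(676 / 20) = 33
Logical qubits = 33 * 1
= 33

33


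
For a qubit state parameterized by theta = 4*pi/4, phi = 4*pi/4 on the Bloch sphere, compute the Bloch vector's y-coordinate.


theta = 3.1416, phi = 3.1416
r_y = sin(theta)*sin(phi) = 0.0000 * 0.0000
r_y = 0.0000

0.0000


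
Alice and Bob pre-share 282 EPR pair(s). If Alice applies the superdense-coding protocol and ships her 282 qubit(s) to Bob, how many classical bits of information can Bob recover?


Superdense coding allows 2 classical bits per shared entangled pair.
282 pair(s) -> 2 * 282 = 564 classical bits

564


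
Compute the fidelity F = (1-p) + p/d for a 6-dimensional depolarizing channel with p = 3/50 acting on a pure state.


F = (1-p) + p/d
= (1 - 0.0600) + 0.0600/6
= 0.9400 + 0.0100
= 0.9500

0.9500


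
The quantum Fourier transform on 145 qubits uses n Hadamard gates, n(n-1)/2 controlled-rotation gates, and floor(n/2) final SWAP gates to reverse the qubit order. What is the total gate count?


Hadamard gates: 145
Controlled rotations: n*(n-1)/2 = 145*144/2 = 10440
SWAP gates: floor(n/2) = floor(145/2) = 72
Total = 145 + 10440 + 72
= 10657

10657


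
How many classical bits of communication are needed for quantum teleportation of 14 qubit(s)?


Quantum teleportation requires 2 classical bits per qubit teleported.
14 qubit(s) -> 2 * 14 = 28 classical bits

28


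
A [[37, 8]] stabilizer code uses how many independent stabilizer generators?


For an [[n,k]] stabilizer code:
Number of stabilizer generators = n - k
= 37 - 8
= 29

29


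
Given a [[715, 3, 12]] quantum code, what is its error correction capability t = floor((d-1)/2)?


Code parameters: [[715, 3, 12]], distance d = 12.
Number of correctable errors = floor((d-1)/2)
= floor((12 - 1)/2)
= floor(11/2)
= 5

5


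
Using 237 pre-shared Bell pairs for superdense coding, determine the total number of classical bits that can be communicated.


Superdense coding allows 2 classical bits per shared entangled pair.
237 pair(s) -> 2 * 237 = 474 classical bits

474


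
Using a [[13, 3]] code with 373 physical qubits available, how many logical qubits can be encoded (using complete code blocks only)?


Each code block uses 13 physical qubits for 3 logical qubit(s).
Number of complete blocks = floor(373 / 13) = 28
Logical qubits = 28 * 3
= 84

84


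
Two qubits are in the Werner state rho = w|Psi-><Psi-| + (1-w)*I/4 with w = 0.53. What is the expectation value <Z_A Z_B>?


|Psi-> = (|01> - |10>)/sqrt(2)
For the pure Bell state, <Z_A Z_B> = -1 (Bell-state Pauli correlator).
The maximally-mixed part I/4 has tr(I/4 * P tensor P) = 0 for any traceless Pauli P.
So <Z_A Z_B>_rho = w * (-1) + (1 - w) * 0
= 0.53 * (-1)
= -0.5300

-0.5300


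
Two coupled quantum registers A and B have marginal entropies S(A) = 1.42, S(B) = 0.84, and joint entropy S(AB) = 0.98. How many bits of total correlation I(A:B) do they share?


I(A:B) = S(A) + S(B) - S(AB)
= 1.42 + 0.84 - 0.98
= 1.2800

1.2800


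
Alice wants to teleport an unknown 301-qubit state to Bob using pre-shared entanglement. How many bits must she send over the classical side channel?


Quantum teleportation requires 2 classical bits per qubit teleported.
301 qubit(s) -> 2 * 301 = 602 classical bits

602


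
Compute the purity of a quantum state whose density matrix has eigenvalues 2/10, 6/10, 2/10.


tr(rho^2) = sum of eigenvalues squared
= (2/10)^2 + (6/10)^2 + (2/10)^2
= (4 + 36 + 4) / 100
= 44/100
= 0.4400

0.4400


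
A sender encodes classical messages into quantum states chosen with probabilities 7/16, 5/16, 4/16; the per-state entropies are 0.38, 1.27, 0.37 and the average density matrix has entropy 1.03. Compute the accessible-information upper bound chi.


chi = S(rho) - sum_i p_i * S(rho_i)
Weighted entropy = 7/16 * 0.38 + 5/16 * 1.27 + 4/16 * 0.37
= 0.6556
chi = 1.03 - 0.6556
= 0.3744

0.3744
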